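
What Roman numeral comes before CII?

CII = 102, so the previous integer is 102 - 1 = 101

CI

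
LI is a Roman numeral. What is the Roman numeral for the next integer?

LI = 51; next is 52

LII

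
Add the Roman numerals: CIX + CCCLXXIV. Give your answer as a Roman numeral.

CIX = 109
CCCLXXIV = 374
109 + 374 = 483

CDLXXXIII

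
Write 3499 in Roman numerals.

Convert 3499 to Roman numerals:
  3499 contains 3×1000 (MMM)
  499 contains 1×400 (CD)
  99 contains 1×90 (XC)
  9 contains 1×9 (IX)

MMMCDXCIX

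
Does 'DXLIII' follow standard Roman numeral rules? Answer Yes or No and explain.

'DXLIII': Check the rules: uses only the symbols I, V, X, L, C, D, M; no symbol is repeated more than three times in a row; V, L and D each appear at most once; the only place a smaller symbol precedes a larger one is the allowed subtractive pair XL, the symbol right after such a pair (if any) is smaller than the pair's first symbol, and otherwise the values never increase from left to right. Value: D (500) + XL (40) + I (1) + I (1) + I (1) = 543. So it is a valid standard Roman numeral.

Yes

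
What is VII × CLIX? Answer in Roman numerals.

VII = 7
CLIX = 159
7 × 159 = 1113

MCXIII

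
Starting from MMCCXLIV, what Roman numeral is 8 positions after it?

MMCCXLIV = 2244
2244 + 8 = 2252

MMCCLII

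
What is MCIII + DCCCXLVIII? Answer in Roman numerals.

MCIII = 1103
DCCCXLVIII = 848
1103 + 848 = 1951

MCMLI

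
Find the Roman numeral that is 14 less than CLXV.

CLXV = 165
165 - 14 = 151

CLI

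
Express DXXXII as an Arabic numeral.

DXXXII: D=500, X=10, X=10, X=10, I=1, I=1
500 + 10 + 10 + 10 + 1 + 1 = 532

532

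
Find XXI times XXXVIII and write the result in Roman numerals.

XXI = 21
XXXVIII = 38
21 × 38 = 798

DCCXCVIII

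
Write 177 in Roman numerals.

Convert 177 to Roman numerals:
  177 contains 1×100 (C)
  77 contains 1×50 (L)
  27 contains 2×10 (XX)
  7 contains 1×5 (V)
  2 contains 2×1 (II)

CLXXVII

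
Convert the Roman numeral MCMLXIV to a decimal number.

MCMLXIV: M=1000, CM=900, L=50, X=10, IV=4
1000 + 900 + 50 + 10 + 4 = 1964

1964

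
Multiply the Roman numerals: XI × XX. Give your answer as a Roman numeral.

XI = 11
XX = 20
11 × 20 = 220

CCXX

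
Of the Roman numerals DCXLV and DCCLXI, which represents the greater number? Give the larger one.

DCXLV = 645
DCCLXI = 761
761 is larger

DCCLXI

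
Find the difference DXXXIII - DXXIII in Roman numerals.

DXXXIII = 533
DXXIII = 523
533 - 523 = 10

X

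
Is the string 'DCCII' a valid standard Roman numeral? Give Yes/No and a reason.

'DCCII': Check the rules: uses only the symbols I, V, X, L, C, D, M; no symbol is repeated more than three times in a row; V, L and D each appear at most once; no smaller symbol precedes a larger one (values never increase from left to right). Value: D (500) + C (100) + C (100) + I (1) + I (1) = 702. So it is a valid standard Roman numeral.

Yes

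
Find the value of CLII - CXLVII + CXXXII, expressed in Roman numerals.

CLII = 152, CXLVII = 147, CXXXII = 132
152 - 147 = 5
5 + 132 = 137

CXXXVII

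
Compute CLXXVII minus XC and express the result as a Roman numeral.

CLXXVII = 177
XC = 90
177 - 90 = 87

LXXXVII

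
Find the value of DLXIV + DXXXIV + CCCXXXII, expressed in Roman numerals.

DLXIV = 564, DXXXIV = 534, CCCXXXII = 332
564 + 534 = 1098
1098 + 332 = 1430

MCDXXX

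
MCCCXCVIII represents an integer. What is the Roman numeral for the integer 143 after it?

MCCCXCVIII = 1398
1398 + 143 = 1541

MDXLI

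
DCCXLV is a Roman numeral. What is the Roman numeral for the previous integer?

DCCXLV = 745; previous is 744

DCCXLIV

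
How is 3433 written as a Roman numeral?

Convert 3433 to Roman numerals:
  3433 contains 3×1000 (MMM)
  433 contains 1×400 (CD)
  33 contains 3×10 (XXX)
  3 contains 3×1 (III)

MMMCDXXXIII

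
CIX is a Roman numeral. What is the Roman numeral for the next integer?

CIX = 109, so the next integer is 109 + 1 = 110

CX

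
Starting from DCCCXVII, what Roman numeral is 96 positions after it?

DCCCXVII = 817
817 + 96 = 913

CMXIII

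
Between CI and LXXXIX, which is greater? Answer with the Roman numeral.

CI = 101
LXXXIX = 89
101 is larger

CI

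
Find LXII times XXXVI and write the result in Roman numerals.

LXII = 62
XXXVI = 36
62 × 36 = 2232

MMCCXXXII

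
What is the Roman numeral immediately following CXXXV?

CXXXV = 135, so the next integer is 135 + 1 = 136

CXXXVI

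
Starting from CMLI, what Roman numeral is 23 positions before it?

CMLI = 951
951 - 23 = 928

CMXXVIII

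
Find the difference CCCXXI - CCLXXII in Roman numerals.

CCCXXI = 321
CCLXXII = 272
321 - 272 = 49

XLIX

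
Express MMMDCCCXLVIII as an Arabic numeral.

MMMDCCCXLVIII: M=1000, M=1000, M=1000, D=500, C=100, C=100, C=100, XL=40, V=5, I=1, I=1, I=1
1000 + 1000 + 1000 + 500 + 100 + 100 + 100 + 40 + 5 + 1 + 1 + 1 = 3848

3848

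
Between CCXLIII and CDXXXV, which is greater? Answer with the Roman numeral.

CCXLIII = 243
CDXXXV = 435
435 is larger

CDXXXV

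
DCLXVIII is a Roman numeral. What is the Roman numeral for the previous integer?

DCLXVIII = 668; previous is 667

DCLXVII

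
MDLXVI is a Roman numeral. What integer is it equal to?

MDLXVI: M=1000, D=500, L=50, X=10, V=5, I=1
1000 + 500 + 50 + 10 + 5 + 1 = 1566

1566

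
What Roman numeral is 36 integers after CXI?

CXI = 111
111 + 36 = 147

CXLVII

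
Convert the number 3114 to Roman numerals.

Convert 3114 to Roman numerals:
  3114 contains 3×1000 (MMM)
  114 contains 1×100 (C)
  14 contains 1×10 (X)
  4 contains 1×4 (IV)

MMMCXIV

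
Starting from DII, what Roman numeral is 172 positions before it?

DII = 502
502 - 172 = 330

CCCXXX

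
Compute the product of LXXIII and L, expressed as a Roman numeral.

LXXIII = 73
L = 50
73 × 50 = 3650

MMMDCL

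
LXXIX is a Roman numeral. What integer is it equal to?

LXXIX: L=50, X=10, X=10, IX=9
50 + 10 + 10 + 9 = 79

79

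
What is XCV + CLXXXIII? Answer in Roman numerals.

XCV = 95
CLXXXIII = 183
95 + 183 = 278

CCLXXVIII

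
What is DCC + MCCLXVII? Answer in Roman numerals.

DCC = 700
MCCLXVII = 1267
700 + 1267 = 1967

MCMLXVII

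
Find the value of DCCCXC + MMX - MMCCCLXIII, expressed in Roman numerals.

DCCCXC = 890, MMX = 2010, MMCCCLXIII = 2363
890 + 2010 = 2900
2900 - 2363 = 537

DXXXVII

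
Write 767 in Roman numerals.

Convert 767 to Roman numerals:
  767 contains 1×500 (D)
  267 contains 2×100 (CC)
  67 contains 1×50 (L)
  17 contains 1×10 (X)
  7 contains 1×5 (V)
  2 contains 2×1 (II)

DCCLXVII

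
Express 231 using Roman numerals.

Convert 231 to Roman numerals:
  231 contains 2×100 (CC)
  31 contains 3×10 (XXX)
  1 contains 1×1 (I)

CCXXXI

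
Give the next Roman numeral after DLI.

DLI = 551, so the next integer is 551 + 1 = 552

DLII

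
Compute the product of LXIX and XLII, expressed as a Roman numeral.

LXIX = 69
XLII = 42
69 × 42 = 2898

MMDCCCXCVIII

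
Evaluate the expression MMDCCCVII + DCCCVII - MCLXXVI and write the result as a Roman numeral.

MMDCCCVII = 2807, DCCCVII = 807, MCLXXVI = 1176
2807 + 807 = 3614
3614 - 1176 = 2438

MMCDXXXVIII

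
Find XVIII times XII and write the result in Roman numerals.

XVIII = 18
XII = 12
18 × 12 = 216

CCXVI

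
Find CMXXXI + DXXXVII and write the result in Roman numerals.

CMXXXI = 931
DXXXVII = 537
931 + 537 = 1468

MCDLXVIII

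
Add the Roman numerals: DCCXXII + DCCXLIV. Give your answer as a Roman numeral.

DCCXXII = 722
DCCXLIV = 744
722 + 744 = 1466

MCDLXVI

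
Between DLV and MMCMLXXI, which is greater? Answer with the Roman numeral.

DLV = 555
MMCMLXXI = 2971
2971 is larger

MMCMLXXI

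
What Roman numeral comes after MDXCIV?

MDXCIV = 1594, so the next integer is 1594 + 1 = 1595

MDXCV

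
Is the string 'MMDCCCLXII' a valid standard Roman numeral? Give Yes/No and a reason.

'MMDCCCLXII': Check the rules: uses only the symbols I, V, X, L, C, D, M; no symbol is repeated more than three times in a row; V, L and D each appear at most once; no smaller symbol precedes a larger one (values never increase from left to right). Value: M (1000) + M (1000) + D (500) + C (100) + C (100) + C (100) + L (50) + X (10) + I (1) + I (1) = 2862. So it is a valid standard Roman numeral.

Yes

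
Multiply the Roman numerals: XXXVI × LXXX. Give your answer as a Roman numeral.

XXXVI = 36
LXXX = 80
36 × 80 = 2880

MMDCCCLXXX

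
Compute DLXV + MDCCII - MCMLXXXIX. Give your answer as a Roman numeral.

DLXV = 565, MDCCII = 1702, MCMLXXXIX = 1989
565 + 1702 = 2267
2267 - 1989 = 278

CCLXXVIII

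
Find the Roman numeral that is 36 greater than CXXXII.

CXXXII = 132
132 + 36 = 168

CLXVIII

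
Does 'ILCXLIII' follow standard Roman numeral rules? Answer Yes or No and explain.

'ILCXLIII': L should not appear more than once

No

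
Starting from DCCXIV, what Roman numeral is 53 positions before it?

DCCXIV = 714
714 - 53 = 661

DCLXI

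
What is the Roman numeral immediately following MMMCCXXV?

MMMCCXXV = 3225; next is 3226

MMMCCXXVI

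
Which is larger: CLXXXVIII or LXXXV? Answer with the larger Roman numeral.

CLXXXVIII = 188
LXXXV = 85
188 is larger

CLXXXVIII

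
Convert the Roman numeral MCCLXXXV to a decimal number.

MCCLXXXV: M=1000, C=100, C=100, L=50, X=10, X=10, X=10, V=5
1000 + 100 + 100 + 50 + 10 + 10 + 10 + 5 = 1285

1285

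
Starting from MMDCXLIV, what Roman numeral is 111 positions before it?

MMDCXLIV = 2644
2644 - 111 = 2533

MMDXXXIII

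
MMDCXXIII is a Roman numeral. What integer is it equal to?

MMDCXXIII: M=1000, M=1000, D=500, C=100, X=10, X=10, I=1, I=1, I=1
1000 + 1000 + 500 + 100 + 10 + 10 + 1 + 1 + 1 = 2623

2623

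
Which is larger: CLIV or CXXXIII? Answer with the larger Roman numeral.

CLIV = 154
CXXXIII = 133
154 is larger

CLIV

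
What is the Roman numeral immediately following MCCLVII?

MCCLVII = 1257, so the next integer is 1257 + 1 = 1258

MCCLVIII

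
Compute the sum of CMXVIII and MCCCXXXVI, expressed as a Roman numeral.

CMXVIII = 918
MCCCXXXVI = 1336
918 + 1336 = 2254

MMCCLIV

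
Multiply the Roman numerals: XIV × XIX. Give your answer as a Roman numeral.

XIV = 14
XIX = 19
14 × 19 = 266

CCLXVI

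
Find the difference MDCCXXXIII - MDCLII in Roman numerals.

MDCCXXXIII = 1733
MDCLII = 1652
1733 - 1652 = 81

LXXXI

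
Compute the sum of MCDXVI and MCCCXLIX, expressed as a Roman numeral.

MCDXVI = 1416
MCCCXLIX = 1349
1416 + 1349 = 2765

MMDCCLXV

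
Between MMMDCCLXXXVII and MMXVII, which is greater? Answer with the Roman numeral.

MMMDCCLXXXVII = 3787
MMXVII = 2017
3787 is larger

MMMDCCLXXXVII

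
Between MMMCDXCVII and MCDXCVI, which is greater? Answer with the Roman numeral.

MMMCDXCVII = 3497
MCDXCVI = 1496
3497 is larger

MMMCDXCVII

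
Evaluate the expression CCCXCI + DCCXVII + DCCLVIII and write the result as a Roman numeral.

CCCXCI = 391, DCCXVII = 717, DCCLVIII = 758
391 + 717 = 1108
1108 + 758 = 1866

MDCCCLXVI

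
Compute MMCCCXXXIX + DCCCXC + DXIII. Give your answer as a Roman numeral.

MMCCCXXXIX = 2339, DCCCXC = 890, DXIII = 513
2339 + 890 = 3229
3229 + 513 = 3742

MMMDCCXLII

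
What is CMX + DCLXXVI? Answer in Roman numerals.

CMX = 910
DCLXXVI = 676
910 + 676 = 1586

MDLXXXVI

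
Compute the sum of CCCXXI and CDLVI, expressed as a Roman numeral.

CCCXXI = 321
CDLVI = 456
321 + 456 = 777

DCCLXXVII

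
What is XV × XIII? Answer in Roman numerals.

XV = 15
XIII = 13
15 × 13 = 195

CXCV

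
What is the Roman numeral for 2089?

Convert 2089 to Roman numerals:
  2089 contains 2×1000 (MM)
  89 contains 1×50 (L)
  39 contains 3×10 (XXX)
  9 contains 1×9 (IX)

MMLXXXIX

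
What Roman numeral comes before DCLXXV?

DCLXXV = 675, so the previous integer is 675 - 1 = 674

DCLXXIV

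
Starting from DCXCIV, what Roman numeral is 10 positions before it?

DCXCIV = 694
694 - 10 = 684

DCLXXXIV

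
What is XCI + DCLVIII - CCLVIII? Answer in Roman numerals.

XCI = 91, DCLVIII = 658, CCLVIII = 258
91 + 658 = 749
749 - 258 = 491

CDXCI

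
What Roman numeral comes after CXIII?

CXIII = 113; next is 114

CXIV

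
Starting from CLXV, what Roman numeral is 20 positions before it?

CLXV = 165
165 - 20 = 145

CXLV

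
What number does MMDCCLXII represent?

MMDCCLXII: M=1000, M=1000, D=500, C=100, C=100, L=50, X=10, I=1, I=1
1000 + 1000 + 500 + 100 + 100 + 50 + 10 + 1 + 1 = 2762

2762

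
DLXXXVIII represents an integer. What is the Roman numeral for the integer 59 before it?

DLXXXVIII = 588
588 - 59 = 529

DXXIX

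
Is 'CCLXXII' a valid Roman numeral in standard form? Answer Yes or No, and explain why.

'CCLXXII': Check the rules: uses only the symbols I, V, X, L, C, D, M; no symbol is repeated more than three times in a row; V, L and D each appear at most once; no smaller symbol precedes a larger one (values never increase from left to right). Value: C (100) + C (100) + L (50) + X (10) + X (10) + I (1) + I (1) = 272. So it is a valid standard Roman numeral.

Yes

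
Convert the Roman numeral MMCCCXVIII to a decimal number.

MMCCCXVIII: M=1000, M=1000, C=100, C=100, C=100, X=10, V=5, I=1, I=1, I=1
1000 + 1000 + 100 + 100 + 100 + 10 + 5 + 1 + 1 + 1 = 2318

2318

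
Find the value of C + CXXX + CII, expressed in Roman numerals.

C = 100, CXXX = 130, CII = 102
100 + 130 = 230
230 + 102 = 332

CCCXXXII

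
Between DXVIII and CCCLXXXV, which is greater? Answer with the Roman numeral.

DXVIII = 518
CCCLXXXV = 385
518 is larger

DXVIII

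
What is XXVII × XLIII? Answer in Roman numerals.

XXVII = 27
XLIII = 43
27 × 43 = 1161

MCLXI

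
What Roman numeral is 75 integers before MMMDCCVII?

MMMDCCVII = 3707
3707 - 75 = 3632

MMMDCXXXII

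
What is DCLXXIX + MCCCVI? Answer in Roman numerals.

DCLXXIX = 679
MCCCVI = 1306
679 + 1306 = 1985

MCMLXXXV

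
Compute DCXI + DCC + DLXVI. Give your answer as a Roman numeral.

DCXI = 611, DCC = 700, DLXVI = 566
611 + 700 = 1311
1311 + 566 = 1877

MDCCCLXXVII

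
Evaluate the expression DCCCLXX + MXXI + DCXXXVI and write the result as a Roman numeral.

DCCCLXX = 870, MXXI = 1021, DCXXXVI = 636
870 + 1021 = 1891
1891 + 636 = 2527

MMDXXVII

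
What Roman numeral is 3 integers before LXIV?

LXIV = 64
64 - 3 = 61

LXI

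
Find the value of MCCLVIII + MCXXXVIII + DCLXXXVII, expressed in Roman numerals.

MCCLVIII = 1258, MCXXXVIII = 1138, DCLXXXVII = 687
1258 + 1138 = 2396
2396 + 687 = 3083

MMMLXXXIII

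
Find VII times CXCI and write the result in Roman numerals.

VII = 7
CXCI = 191
7 × 191 = 1337

MCCCXXXVII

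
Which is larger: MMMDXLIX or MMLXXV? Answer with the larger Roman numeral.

MMMDXLIX = 3549
MMLXXV = 2075
3549 is larger

MMMDXLIX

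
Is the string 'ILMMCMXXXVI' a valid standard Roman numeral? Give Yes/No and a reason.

'ILMMCMXXXVI': Invalid subtractive combination: IL

No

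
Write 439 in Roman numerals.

Convert 439 to Roman numerals:
  439 contains 1×400 (CD)
  39 contains 3×10 (XXX)
  9 contains 1×9 (IX)

CDXXXIX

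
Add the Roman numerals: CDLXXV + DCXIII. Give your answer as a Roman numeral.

CDLXXV = 475
DCXIII = 613
475 + 613 = 1088

MLXXXVIII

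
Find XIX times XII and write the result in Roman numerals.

XIX = 19
XII = 12
19 × 12 = 228

CCXXVIII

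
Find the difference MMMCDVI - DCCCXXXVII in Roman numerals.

MMMCDVI = 3406
DCCCXXXVII = 837
3406 - 837 = 2569

MMDLXIX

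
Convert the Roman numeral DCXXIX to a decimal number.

DCXXIX: D=500, C=100, X=10, X=10, IX=9
500 + 100 + 10 + 10 + 9 = 629

629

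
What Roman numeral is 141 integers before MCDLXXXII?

MCDLXXXII = 1482
1482 - 141 = 1341

MCCCXLI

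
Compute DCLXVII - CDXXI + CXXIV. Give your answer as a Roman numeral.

DCLXVII = 667, CDXXI = 421, CXXIV = 124
667 - 421 = 246
246 + 124 = 370

CCCLXX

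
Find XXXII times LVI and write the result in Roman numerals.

XXXII = 32
LVI = 56
32 × 56 = 1792

MDCCXCII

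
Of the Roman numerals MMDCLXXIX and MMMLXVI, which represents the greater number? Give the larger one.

MMDCLXXIX = 2679
MMMLXVI = 3066
3066 is larger

MMMLXVI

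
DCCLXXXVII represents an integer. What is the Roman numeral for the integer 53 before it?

DCCLXXXVII = 787
787 - 53 = 734

DCCXXXIV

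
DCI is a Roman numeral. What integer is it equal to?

DCI: D=500, C=100, I=1
500 + 100 + 1 = 601

601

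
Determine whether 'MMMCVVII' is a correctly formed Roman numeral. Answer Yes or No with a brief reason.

'MMMCVVII': V should not appear more than once

No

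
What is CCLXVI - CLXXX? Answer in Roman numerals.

CCLXVI = 266
CLXXX = 180
266 - 180 = 86

LXXXVI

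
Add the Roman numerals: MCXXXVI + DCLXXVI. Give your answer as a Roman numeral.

MCXXXVI = 1136
DCLXXVI = 676
1136 + 676 = 1812

MDCCCXII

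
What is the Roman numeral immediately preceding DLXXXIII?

DLXXXIII = 583, so the previous integer is 583 - 1 = 582

DLXXXII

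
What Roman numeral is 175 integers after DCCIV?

DCCIV = 704
704 + 175 = 879

DCCCLXXIX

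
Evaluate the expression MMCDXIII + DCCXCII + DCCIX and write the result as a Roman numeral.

MMCDXIII = 2413, DCCXCII = 792, DCCIX = 709
2413 + 792 = 3205
3205 + 709 = 3914

MMMCMXIV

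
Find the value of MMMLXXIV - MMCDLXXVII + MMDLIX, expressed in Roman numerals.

MMMLXXIV = 3074, MMCDLXXVII = 2477, MMDLIX = 2559
3074 - 2477 = 597
597 + 2559 = 3156

MMMCLVI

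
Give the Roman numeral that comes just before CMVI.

CMVI = 906, so the previous integer is 906 - 1 = 905

CMV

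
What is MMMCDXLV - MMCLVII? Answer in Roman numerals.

MMMCDXLV = 3445
MMCLVII = 2157
3445 - 2157 = 1288

MCCLXXXVIII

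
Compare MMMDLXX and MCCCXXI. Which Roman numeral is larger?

MMMDLXX = 3570
MCCCXXI = 1321
3570 is larger

MMMDLXX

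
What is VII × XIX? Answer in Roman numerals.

VII = 7
XIX = 19
7 × 19 = 133

CXXXIII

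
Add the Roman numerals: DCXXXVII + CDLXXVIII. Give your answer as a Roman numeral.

DCXXXVII = 637
CDLXXVIII = 478
637 + 478 = 1115

MCXV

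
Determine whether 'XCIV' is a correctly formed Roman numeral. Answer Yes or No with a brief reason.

'XCIV': Check the rules: uses only the symbols I, V, X, L, C, D, M; no symbol is repeated more than three times in a row; V, L and D each appear at most once; the only places a smaller symbol precedes a larger one are the allowed subtractive pairs XC, IV, the symbol right after such a pair (if any) is smaller than the pair's first symbol, and otherwise the values never increase from left to right. Value: XC (90) + IV (4) = 94. So it is a valid standard Roman numeral.

Yes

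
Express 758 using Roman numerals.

Convert 758 to Roman numerals:
  758 contains 1×500 (D)
  258 contains 2×100 (CC)
  58 contains 1×50 (L)
  8 contains 1×5 (V)
  3 contains 3×1 (III)

DCCLVIII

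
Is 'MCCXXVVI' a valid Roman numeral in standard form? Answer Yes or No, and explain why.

'MCCXXVVI': V should not appear more than once

No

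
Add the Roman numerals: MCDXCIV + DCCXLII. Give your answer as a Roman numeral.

MCDXCIV = 1494
DCCXLII = 742
1494 + 742 = 2236

MMCCXXXVI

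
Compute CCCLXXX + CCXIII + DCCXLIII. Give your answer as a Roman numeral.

CCCLXXX = 380, CCXIII = 213, DCCXLIII = 743
380 + 213 = 593
593 + 743 = 1336

MCCCXXXVI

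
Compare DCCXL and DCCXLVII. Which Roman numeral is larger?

DCCXL = 740
DCCXLVII = 747
747 is larger

DCCXLVII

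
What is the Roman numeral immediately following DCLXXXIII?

DCLXXXIII = 683; next is 684

DCLXXXIV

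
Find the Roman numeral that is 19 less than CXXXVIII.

CXXXVIII = 138
138 - 19 = 119

CXIX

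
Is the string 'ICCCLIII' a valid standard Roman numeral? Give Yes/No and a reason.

'ICCCLIII': Invalid subtractive combination: IC

No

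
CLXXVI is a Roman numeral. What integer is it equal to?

CLXXVI: C=100, L=50, X=10, X=10, V=5, I=1
100 + 50 + 10 + 10 + 5 + 1 = 176

176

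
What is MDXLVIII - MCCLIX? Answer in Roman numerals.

MDXLVIII = 1548
MCCLIX = 1259
1548 - 1259 = 289

CCLXXXIX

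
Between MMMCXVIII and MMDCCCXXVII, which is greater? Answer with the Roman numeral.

MMMCXVIII = 3118
MMDCCCXXVII = 2827
3118 is larger

MMMCXVIII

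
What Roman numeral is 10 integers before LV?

LV = 55
55 - 10 = 45

XLV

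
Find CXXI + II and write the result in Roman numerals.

CXXI = 121
II = 2
121 + 2 = 123

CXXIII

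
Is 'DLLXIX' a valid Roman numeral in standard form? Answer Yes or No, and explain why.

'DLLXIX': L should not appear more than once

No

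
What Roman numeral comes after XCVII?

XCVII = 97, so the next integer is 97 + 1 = 98

XCVIII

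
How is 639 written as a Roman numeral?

Convert 639 to Roman numerals:
  639 contains 1×500 (D)
  139 contains 1×100 (C)
  39 contains 3×10 (XXX)
  9 contains 1×9 (IX)

DCXXXIX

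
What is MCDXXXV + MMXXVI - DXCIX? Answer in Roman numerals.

MCDXXXV = 1435, MMXXVI = 2026, DXCIX = 599
1435 + 2026 = 3461
3461 - 599 = 2862

MMDCCCLXII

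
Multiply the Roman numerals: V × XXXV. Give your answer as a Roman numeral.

V = 5
XXXV = 35
5 × 35 = 175

CLXXV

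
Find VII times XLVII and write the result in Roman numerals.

VII = 7
XLVII = 47
7 × 47 = 329

CCCXXIX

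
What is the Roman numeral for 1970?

Convert 1970 to Roman numerals:
  1970 contains 1×1000 (M)
  970 contains 1×900 (CM)
  70 contains 1×50 (L)
  20 contains 2×10 (XX)

MCMLXX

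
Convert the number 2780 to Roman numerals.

Convert 2780 to Roman numerals:
  2780 contains 2×1000 (MM)
  780 contains 1×500 (D)
  280 contains 2×100 (CC)
  80 contains 1×50 (L)
  30 contains 3×10 (XXX)

MMDCCLXXX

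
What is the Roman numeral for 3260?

Convert 3260 to Roman numerals:
  3260 contains 3×1000 (MMM)
  260 contains 2×100 (CC)
  60 contains 1×50 (L)
  10 contains 1×10 (X)

MMMCCLX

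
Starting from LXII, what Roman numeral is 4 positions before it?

LXII = 62
62 - 4 = 58

LVIII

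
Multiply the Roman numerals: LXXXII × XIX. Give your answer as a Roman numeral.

LXXXII = 82
XIX = 19
82 × 19 = 1558

MDLVIII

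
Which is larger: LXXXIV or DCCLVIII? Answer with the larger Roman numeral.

LXXXIV = 84
DCCLVIII = 758
758 is larger

DCCLVIII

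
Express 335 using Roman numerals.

Convert 335 to Roman numerals:
  335 contains 3×100 (CCC)
  35 contains 3×10 (XXX)
  5 contains 1×5 (V)

CCCXXXV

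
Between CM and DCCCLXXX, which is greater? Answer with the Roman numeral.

CM = 900
DCCCLXXX = 880
900 is larger

CM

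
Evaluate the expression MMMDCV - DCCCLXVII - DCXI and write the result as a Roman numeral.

MMMDCV = 3605, DCCCLXVII = 867, DCXI = 611
3605 - 867 = 2738
2738 - 611 = 2127

MMCXXVII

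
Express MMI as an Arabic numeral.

MMI: M=1000, M=1000, I=1
1000 + 1000 + 1 = 2001

2001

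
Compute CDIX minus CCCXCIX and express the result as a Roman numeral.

CDIX = 409
CCCXCIX = 399
409 - 399 = 10

X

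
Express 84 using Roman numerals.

Convert 84 to Roman numerals:
  84 contains 1×50 (L)
  34 contains 3×10 (XXX)
  4 contains 1×4 (IV)

LXXXIV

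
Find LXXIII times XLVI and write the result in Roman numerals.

LXXIII = 73
XLVI = 46
73 × 46 = 3358

MMMCCCLVIII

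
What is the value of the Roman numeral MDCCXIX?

MDCCXIX: M=1000, D=500, C=100, C=100, X=10, IX=9
1000 + 500 + 100 + 100 + 10 + 9 = 1719

1719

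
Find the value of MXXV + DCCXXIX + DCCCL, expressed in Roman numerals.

MXXV = 1025, DCCXXIX = 729, DCCCL = 850
1025 + 729 = 1754
1754 + 850 = 2604

MMDCIV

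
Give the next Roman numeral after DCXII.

DCXII = 612, so the next integer is 612 + 1 = 613

DCXIII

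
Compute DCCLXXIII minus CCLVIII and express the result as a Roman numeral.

DCCLXXIII = 773
CCLVIII = 258
773 - 258 = 515

DXV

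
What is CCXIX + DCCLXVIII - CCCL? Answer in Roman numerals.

CCXIX = 219, DCCLXVIII = 768, CCCL = 350
219 + 768 = 987
987 - 350 = 637

DCXXXVII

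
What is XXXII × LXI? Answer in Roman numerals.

XXXII = 32
LXI = 61
32 × 61 = 1952

MCMLII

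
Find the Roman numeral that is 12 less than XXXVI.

XXXVI = 36
36 - 12 = 24

XXIV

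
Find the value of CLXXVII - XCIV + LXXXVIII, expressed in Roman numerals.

CLXXVII = 177, XCIV = 94, LXXXVIII = 88
177 - 94 = 83
83 + 88 = 171

CLXXI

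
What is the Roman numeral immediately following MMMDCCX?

MMMDCCX = 3710; next is 3711

MMMDCCXI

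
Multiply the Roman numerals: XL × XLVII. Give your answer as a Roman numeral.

XL = 40
XLVII = 47
40 × 47 = 1880

MDCCCLXXX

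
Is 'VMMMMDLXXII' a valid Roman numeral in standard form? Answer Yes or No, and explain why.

'VMMMMDLXXII': More than 3 consecutive M's

No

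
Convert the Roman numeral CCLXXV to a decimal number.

CCLXXV: C=100, C=100, L=50, X=10, X=10, V=5
100 + 100 + 50 + 10 + 10 + 5 = 275

275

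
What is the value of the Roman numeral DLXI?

DLXI: D=500, L=50, X=10, I=1
500 + 50 + 10 + 1 = 561

561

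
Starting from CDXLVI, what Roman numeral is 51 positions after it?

CDXLVI = 446
446 + 51 = 497

CDXCVII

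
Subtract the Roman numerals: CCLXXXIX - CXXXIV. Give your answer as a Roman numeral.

CCLXXXIX = 289
CXXXIV = 134
289 - 134 = 155

CLV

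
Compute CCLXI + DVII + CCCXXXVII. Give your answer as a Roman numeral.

CCLXI = 261, DVII = 507, CCCXXXVII = 337
261 + 507 = 768
768 + 337 = 1105

MCV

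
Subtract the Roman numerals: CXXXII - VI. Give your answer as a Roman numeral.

CXXXII = 132
VI = 6
132 - 6 = 126

CXXVI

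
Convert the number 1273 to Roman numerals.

Convert 1273 to Roman numerals:
  1273 contains 1×1000 (M)
  273 contains 2×100 (CC)
  73 contains 1×50 (L)
  23 contains 2×10 (XX)
  3 contains 3×1 (III)

MCCLXXIII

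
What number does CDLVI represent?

CDLVI: CD=400, L=50, V=5, I=1
400 + 50 + 5 + 1 = 456

456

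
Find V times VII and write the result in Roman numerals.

V = 5
VII = 7
5 × 7 = 35

XXXV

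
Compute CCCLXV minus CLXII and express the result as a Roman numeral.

CCCLXV = 365
CLXII = 162
365 - 162 = 203

CCIII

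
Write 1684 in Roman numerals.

Convert 1684 to Roman numerals:
  1684 contains 1×1000 (M)
  684 contains 1×500 (D)
  184 contains 1×100 (C)
  84 contains 1×50 (L)
  34 contains 3×10 (XXX)
  4 contains 1×4 (IV)

MDCLXXXIV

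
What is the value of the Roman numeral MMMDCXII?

MMMDCXII: M=1000, M=1000, M=1000, D=500, C=100, X=10, I=1, I=1
1000 + 1000 + 1000 + 500 + 100 + 10 + 1 + 1 = 3612

3612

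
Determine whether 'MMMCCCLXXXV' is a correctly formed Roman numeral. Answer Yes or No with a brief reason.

'MMMCCCLXXXV': Check the rules: uses only the symbols I, V, X, L, C, D, M; no symbol is repeated more than three times in a row; V, L and D each appear at most once; no smaller symbol precedes a larger one (values never increase from left to right). Value: M (1000) + M (1000) + M (1000) + C (100) + C (100) + C (100) + L (50) + X (10) + X (10) + X (10) + V (5) = 3385. So it is a valid standard Roman numeral.

Yes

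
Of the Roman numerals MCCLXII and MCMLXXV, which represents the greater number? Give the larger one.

MCCLXII = 1262
MCMLXXV = 1975
1975 is larger

MCMLXXV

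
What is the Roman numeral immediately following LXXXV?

LXXXV = 85, so the next integer is 85 + 1 = 86

LXXXVI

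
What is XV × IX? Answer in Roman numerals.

XV = 15
IX = 9
15 × 9 = 135

CXXXV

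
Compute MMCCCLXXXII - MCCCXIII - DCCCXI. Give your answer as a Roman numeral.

MMCCCLXXXII = 2382, MCCCXIII = 1313, DCCCXI = 811
2382 - 1313 = 1069
1069 - 811 = 258

CCLVIII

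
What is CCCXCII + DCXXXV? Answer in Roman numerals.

CCCXCII = 392
DCXXXV = 635
392 + 635 = 1027

MXXVII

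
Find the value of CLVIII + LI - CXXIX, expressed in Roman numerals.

CLVIII = 158, LI = 51, CXXIX = 129
158 + 51 = 209
209 - 129 = 80

LXXX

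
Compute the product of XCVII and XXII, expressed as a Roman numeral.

XCVII = 97
XXII = 22
97 × 22 = 2134

MMCXXXIV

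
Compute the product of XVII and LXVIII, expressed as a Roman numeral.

XVII = 17
LXVIII = 68
17 × 68 = 1156

MCLVI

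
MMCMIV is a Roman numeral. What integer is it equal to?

MMCMIV: M=1000, M=1000, CM=900, IV=4
1000 + 1000 + 900 + 4 = 2904

2904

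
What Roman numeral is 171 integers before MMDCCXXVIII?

MMDCCXXVIII = 2728
2728 - 171 = 2557

MMDLVII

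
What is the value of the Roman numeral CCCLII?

CCCLII: C=100, C=100, C=100, L=50, I=1, I=1
100 + 100 + 100 + 50 + 1 + 1 = 352

352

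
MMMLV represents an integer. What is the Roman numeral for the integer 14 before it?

MMMLV = 3055
3055 - 14 = 3041

MMMXLI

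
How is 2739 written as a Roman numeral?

Convert 2739 to Roman numerals:
  2739 contains 2×1000 (MM)
  739 contains 1×500 (D)
  239 contains 2×100 (CC)
  39 contains 3×10 (XXX)
  9 contains 1×9 (IX)

MMDCCXXXIX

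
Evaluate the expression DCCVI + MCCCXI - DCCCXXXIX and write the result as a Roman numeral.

DCCVI = 706, MCCCXI = 1311, DCCCXXXIX = 839
706 + 1311 = 2017
2017 - 839 = 1178

MCLXXVIII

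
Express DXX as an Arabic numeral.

DXX: D=500, X=10, X=10
500 + 10 + 10 = 520

520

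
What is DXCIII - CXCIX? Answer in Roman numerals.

DXCIII = 593
CXCIX = 199
593 - 199 = 394

CCCXCIV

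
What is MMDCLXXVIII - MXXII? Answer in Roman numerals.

MMDCLXXVIII = 2678
MXXII = 1022
2678 - 1022 = 1656

MDCLVI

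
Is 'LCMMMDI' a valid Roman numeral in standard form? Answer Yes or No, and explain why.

'LCMMMDI': Invalid subtractive combination: LC

No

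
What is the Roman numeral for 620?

Convert 620 to Roman numerals:
  620 contains 1×500 (D)
  120 contains 1×100 (C)
  20 contains 2×10 (XX)

DCXX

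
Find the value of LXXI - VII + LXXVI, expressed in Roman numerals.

LXXI = 71, VII = 7, LXXVI = 76
71 - 7 = 64
64 + 76 = 140

CXL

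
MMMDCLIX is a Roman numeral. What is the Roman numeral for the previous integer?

MMMDCLIX = 3659, so the previous integer is 3659 - 1 = 3658

MMMDCLVIII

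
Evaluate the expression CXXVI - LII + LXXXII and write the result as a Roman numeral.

CXXVI = 126, LII = 52, LXXXII = 82
126 - 52 = 74
74 + 82 = 156

CLVI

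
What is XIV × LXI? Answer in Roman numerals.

XIV = 14
LXI = 61
14 × 61 = 854

DCCCLIV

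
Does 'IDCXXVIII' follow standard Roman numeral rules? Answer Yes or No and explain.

'IDCXXVIII': Invalid subtractive combination: ID

No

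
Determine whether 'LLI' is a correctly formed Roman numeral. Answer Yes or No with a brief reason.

'LLI': L should not appear more than once

No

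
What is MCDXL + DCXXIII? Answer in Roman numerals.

MCDXL = 1440
DCXXIII = 623
1440 + 623 = 2063

MMLXIII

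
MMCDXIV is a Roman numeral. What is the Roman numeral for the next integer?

MMCDXIV = 2414, so the next integer is 2414 + 1 = 2415

MMCDXV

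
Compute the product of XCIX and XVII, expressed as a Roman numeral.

XCIX = 99
XVII = 17
99 × 17 = 1683

MDCLXXXIII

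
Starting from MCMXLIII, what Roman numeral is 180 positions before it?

MCMXLIII = 1943
1943 - 180 = 1763

MDCCLXIII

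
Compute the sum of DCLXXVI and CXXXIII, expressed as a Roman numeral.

DCLXXVI = 676
CXXXIII = 133
676 + 133 = 809

DCCCIX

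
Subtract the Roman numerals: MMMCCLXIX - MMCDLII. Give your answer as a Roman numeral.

MMMCCLXIX = 3269
MMCDLII = 2452
3269 - 2452 = 817

DCCCXVII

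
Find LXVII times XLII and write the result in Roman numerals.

LXVII = 67
XLII = 42
67 × 42 = 2814

MMDCCCXIV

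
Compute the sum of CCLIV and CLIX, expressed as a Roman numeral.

CCLIV = 254
CLIX = 159
254 + 159 = 413

CDXIII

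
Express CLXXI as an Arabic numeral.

CLXXI: C=100, L=50, X=10, X=10, I=1
100 + 50 + 10 + 10 + 1 = 171

171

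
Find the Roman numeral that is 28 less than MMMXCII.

MMMXCII = 3092
3092 - 28 = 3064

MMMLXIV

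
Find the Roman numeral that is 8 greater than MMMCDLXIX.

MMMCDLXIX = 3469
3469 + 8 = 3477

MMMCDLXXVII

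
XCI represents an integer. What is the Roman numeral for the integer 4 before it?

XCI = 91
91 - 4 = 87

LXXXVII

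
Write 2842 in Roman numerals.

Convert 2842 to Roman numerals:
  2842 contains 2×1000 (MM)
  842 contains 1×500 (D)
  342 contains 3×100 (CCC)
  42 contains 1×40 (XL)
  2 contains 2×1 (II)

MMDCCCXLII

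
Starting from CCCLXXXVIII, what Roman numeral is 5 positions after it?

CCCLXXXVIII = 388
388 + 5 = 393

CCCXCIII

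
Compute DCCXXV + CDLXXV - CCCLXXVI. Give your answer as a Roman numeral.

DCCXXV = 725, CDLXXV = 475, CCCLXXVI = 376
725 + 475 = 1200
1200 - 376 = 824

DCCCXXIV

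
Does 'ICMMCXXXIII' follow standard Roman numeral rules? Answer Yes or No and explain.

'ICMMCXXXIII': Invalid subtractive combination: IC

No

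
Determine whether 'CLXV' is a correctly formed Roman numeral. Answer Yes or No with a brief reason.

'CLXV': Check the rules: uses only the symbols I, V, X, L, C, D, M; no symbol is repeated more than three times in a row; V, L and D each appear at most once; no smaller symbol precedes a larger one (values never increase from left to right). Value: C (100) + L (50) + X (10) + V (5) = 165. So it is a valid standard Roman numeral.

Yes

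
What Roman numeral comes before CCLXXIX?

CCLXXIX = 279, so the previous integer is 279 - 1 = 278

CCLXXVIII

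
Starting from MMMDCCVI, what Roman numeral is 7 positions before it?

MMMDCCVI = 3706
3706 - 7 = 3699

MMMDCXCIX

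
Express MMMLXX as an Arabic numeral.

MMMLXX: M=1000, M=1000, M=1000, L=50, X=10, X=10
1000 + 1000 + 1000 + 50 + 10 + 10 = 3070

3070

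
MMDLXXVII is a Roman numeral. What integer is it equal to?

MMDLXXVII: M=1000, M=1000, D=500, L=50, X=10, X=10, V=5, I=1, I=1
1000 + 1000 + 500 + 50 + 10 + 10 + 5 + 1 + 1 = 2577

2577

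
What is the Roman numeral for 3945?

Convert 3945 to Roman numerals:
  3945 contains 3×1000 (MMM)
  945 contains 1×900 (CM)
  45 contains 1×40 (XL)
  5 contains 1×5 (V)

MMMCMXLV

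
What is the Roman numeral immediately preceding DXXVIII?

DXXVIII = 528, so the previous integer is 528 - 1 = 527

DXXVII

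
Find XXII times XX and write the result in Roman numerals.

XXII = 22
XX = 20
22 × 20 = 440

CDXL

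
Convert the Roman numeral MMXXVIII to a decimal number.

MMXXVIII: M=1000, M=1000, X=10, X=10, V=5, I=1, I=1, I=1
1000 + 1000 + 10 + 10 + 5 + 1 + 1 + 1 = 2028

2028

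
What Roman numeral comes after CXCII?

CXCII = 192, so the next integer is 192 + 1 = 193

CXCIII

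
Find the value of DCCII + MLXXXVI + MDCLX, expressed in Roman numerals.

DCCII = 702, MLXXXVI = 1086, MDCLX = 1660
702 + 1086 = 1788
1788 + 1660 = 3448

MMMCDXLVIII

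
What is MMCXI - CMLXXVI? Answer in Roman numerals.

MMCXI = 2111
CMLXXVI = 976
2111 - 976 = 1135

MCXXXV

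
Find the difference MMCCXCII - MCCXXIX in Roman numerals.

MMCCXCII = 2292
MCCXXIX = 1229
2292 - 1229 = 1063

MLXIII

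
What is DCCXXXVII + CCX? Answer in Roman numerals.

DCCXXXVII = 737
CCX = 210
737 + 210 = 947

CMXLVII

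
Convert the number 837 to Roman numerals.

Convert 837 to Roman numerals:
  837 contains 1×500 (D)
  337 contains 3×100 (CCC)
  37 contains 3×10 (XXX)
  7 contains 1×5 (V)
  2 contains 2×1 (II)

DCCCXXXVII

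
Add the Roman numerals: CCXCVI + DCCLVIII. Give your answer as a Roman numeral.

CCXCVI = 296
DCCLVIII = 758
296 + 758 = 1054

MLIV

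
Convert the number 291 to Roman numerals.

Convert 291 to Roman numerals:
  291 contains 2×100 (CC)
  91 contains 1×90 (XC)
  1 contains 1×1 (I)

CCXCI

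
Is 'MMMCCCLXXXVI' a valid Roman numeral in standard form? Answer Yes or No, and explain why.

'MMMCCCLXXXVI': Check the rules: uses only the symbols I, V, X, L, C, D, M; no symbol is repeated more than three times in a row; V, L and D each appear at most once; no smaller symbol precedes a larger one (values never increase from left to right). Value: M (1000) + M (1000) + M (1000) + C (100) + C (100) + C (100) + L (50) + X (10) + X (10) + X (10) + V (5) + I (1) = 3386. So it is a valid standard Roman numeral.

Yes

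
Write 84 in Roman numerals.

Convert 84 to Roman numerals:
  84 contains 1×50 (L)
  34 contains 3×10 (XXX)
  4 contains 1×4 (IV)

LXXXIV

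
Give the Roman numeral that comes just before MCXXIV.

MCXXIV = 1124, so the previous integer is 1124 - 1 = 1123

MCXXIII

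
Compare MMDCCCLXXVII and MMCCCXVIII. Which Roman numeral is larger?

MMDCCCLXXVII = 2877
MMCCCXVIII = 2318
2877 is larger

MMDCCCLXXVII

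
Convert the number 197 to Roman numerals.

Convert 197 to Roman numerals:
  197 contains 1×100 (C)
  97 contains 1×90 (XC)
  7 contains 1×5 (V)
  2 contains 2×1 (II)

CXCVII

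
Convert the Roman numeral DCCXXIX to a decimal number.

DCCXXIX: D=500, C=100, C=100, X=10, X=10, IX=9
500 + 100 + 100 + 10 + 10 + 9 = 729

729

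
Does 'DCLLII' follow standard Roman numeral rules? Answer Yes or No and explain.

'DCLLII': L should not appear more than once

No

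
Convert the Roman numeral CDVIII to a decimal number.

CDVIII: CD=400, V=5, I=1, I=1, I=1
400 + 5 + 1 + 1 + 1 = 408

408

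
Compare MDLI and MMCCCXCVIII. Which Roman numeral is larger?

MDLI = 1551
MMCCCXCVIII = 2398
2398 is larger

MMCCCXCVIII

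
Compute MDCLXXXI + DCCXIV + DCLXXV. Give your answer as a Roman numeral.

MDCLXXXI = 1681, DCCXIV = 714, DCLXXV = 675
1681 + 714 = 2395
2395 + 675 = 3070

MMMLXX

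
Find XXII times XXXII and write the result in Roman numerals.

XXII = 22
XXXII = 32
22 × 32 = 704

DCCIV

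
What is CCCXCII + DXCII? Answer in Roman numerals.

CCCXCII = 392
DXCII = 592
392 + 592 = 984

CMLXXXIV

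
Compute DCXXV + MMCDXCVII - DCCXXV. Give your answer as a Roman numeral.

DCXXV = 625, MMCDXCVII = 2497, DCCXXV = 725
625 + 2497 = 3122
3122 - 725 = 2397

MMCCCXCVII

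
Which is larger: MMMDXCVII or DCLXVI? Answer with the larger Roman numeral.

MMMDXCVII = 3597
DCLXVI = 666
3597 is larger

MMMDXCVII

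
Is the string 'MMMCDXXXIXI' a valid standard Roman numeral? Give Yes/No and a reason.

'MMMCDXXXIXI': I cannot come right after the subtractive pair IX: once I is subtracted in IX, the next symbol must be smaller than I

No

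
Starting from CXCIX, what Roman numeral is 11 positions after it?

CXCIX = 199
199 + 11 = 210

CCX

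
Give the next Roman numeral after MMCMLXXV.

MMCMLXXV = 2975; next is 2976

MMCMLXXVI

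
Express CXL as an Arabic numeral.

CXL: C=100, XL=40
100 + 40 = 140

140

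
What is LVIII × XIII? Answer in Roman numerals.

LVIII = 58
XIII = 13
58 × 13 = 754

DCCLIV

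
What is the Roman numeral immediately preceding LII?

LII = 52, so the previous integer is 52 - 1 = 51

LI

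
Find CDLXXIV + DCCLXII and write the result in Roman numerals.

CDLXXIV = 474
DCCLXII = 762
474 + 762 = 1236

MCCXXXVI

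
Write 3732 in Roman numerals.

Convert 3732 to Roman numerals:
  3732 contains 3×1000 (MMM)
  732 contains 1×500 (D)
  232 contains 2×100 (CC)
  32 contains 3×10 (XXX)
  2 contains 2×1 (II)

MMMDCCXXXII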